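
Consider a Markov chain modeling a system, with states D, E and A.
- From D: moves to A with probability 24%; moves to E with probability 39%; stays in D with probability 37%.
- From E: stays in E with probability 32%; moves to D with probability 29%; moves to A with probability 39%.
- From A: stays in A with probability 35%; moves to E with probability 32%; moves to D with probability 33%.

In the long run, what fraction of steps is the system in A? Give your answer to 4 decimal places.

Let the stationary distribution be π with π = πP and π_1 + π_2 + π_3 = 1.
π_1 = 0.37·π_1 + 0.29·π_2 + 0.33·π_3
π_2 = 0.39·π_1 + 0.32·π_2 + 0.32·π_3
Solving with the normalization constraint gives π = (0.3295, 0.3431, 0.3275).
So the stationary probability of A is 0.3275.

0.3275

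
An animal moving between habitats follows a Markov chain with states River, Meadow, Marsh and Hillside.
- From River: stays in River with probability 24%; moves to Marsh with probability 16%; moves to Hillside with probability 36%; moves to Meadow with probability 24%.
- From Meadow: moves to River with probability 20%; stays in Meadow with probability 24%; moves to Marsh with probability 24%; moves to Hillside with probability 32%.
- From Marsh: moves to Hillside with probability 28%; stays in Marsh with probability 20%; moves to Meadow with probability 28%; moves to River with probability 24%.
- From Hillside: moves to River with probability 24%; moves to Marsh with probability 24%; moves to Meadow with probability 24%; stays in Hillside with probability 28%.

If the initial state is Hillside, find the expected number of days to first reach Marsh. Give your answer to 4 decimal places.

Let t(s) be the expected number of days to first reach Marsh from state s, with t(Marsh) = 0. Conditioning on the first day:
t(River) = 1 + 0.24·t(River) + 0.24·t(Meadow) + 0.36·t(Hillside)
t(Meadow) = 1 + 0.2·t(River) + 0.24·t(Meadow) + 0.32·t(Hillside)
t(Hillside) = 1 + 0.24·t(River) + 0.24·t(Meadow) + 0.28·t(Hillside)
Solving: t(River) = 4.8744, t(Meadow) = 4.4988, t(Hillside) = 4.5133.
Expected days from Hillside to Marsh: 4.5133.

4.5133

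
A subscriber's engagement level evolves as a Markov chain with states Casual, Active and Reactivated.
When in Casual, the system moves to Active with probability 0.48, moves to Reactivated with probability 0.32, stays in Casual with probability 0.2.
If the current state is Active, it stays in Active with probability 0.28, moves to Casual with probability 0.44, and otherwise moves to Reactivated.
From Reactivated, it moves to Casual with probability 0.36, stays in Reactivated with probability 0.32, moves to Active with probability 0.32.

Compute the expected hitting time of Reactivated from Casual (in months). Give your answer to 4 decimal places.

3.2895

Let t(s) be the expected number of months to first reach Reactivated from state s, with t(Reactivated) = 0. Conditioning on the first month:
t(Casual) = 1 + 0.2·t(Casual) + 0.48·t(Active)
t(Active) = 1 + 0.44·t(Casual) + 0.28·t(Active)
Solving: t(Casual) = 3.2895, t(Active) = 3.3991.
Expected months from Casual to Reactivated: 3.2895.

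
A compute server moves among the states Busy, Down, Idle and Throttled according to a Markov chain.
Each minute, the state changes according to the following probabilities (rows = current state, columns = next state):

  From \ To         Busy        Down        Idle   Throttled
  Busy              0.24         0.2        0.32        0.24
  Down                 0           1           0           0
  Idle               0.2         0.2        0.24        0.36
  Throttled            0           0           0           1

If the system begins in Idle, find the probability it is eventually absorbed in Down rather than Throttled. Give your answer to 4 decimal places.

Let h(s) be the probability of absorption at Down starting from transient state s. Then h(Down) = 1 and h(Throttled) = 0. By first-step analysis:
h(Busy) = 0.24·h(Busy) + 0.2·1 + 0.32·h(Idle) + 0.24·0
h(Idle) = 0.2·h(Busy) + 0.2·1 + 0.24·h(Idle) + 0.36·0
Solving: h(Busy) = 0.4206, h(Idle) = 0.3738.
Starting from Idle, the probability is 0.3738.

0.3738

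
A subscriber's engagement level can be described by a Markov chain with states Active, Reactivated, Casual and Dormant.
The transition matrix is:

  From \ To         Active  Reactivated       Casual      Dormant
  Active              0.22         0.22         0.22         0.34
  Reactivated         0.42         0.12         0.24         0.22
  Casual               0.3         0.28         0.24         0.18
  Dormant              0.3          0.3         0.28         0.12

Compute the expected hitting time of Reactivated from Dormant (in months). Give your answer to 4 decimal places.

3.6668

Let t(s) be the expected number of months to first reach Reactivated from state s, with t(Reactivated) = 0. Conditioning on the first month:
t(Active) = 1 + 0.22·t(Active) + 0.22·t(Casual) + 0.34·t(Dormant)
t(Casual) = 1 + 0.3·t(Active) + 0.24·t(Casual) + 0.18·t(Dormant)
t(Dormant) = 1 + 0.3·t(Active) + 0.28·t(Casual) + 0.12·t(Dormant)
Solving: t(Active) = 3.9346, t(Casual) = 3.7374, t(Dormant) = 3.6668.
Expected months from Dormant to Reactivated: 3.6668.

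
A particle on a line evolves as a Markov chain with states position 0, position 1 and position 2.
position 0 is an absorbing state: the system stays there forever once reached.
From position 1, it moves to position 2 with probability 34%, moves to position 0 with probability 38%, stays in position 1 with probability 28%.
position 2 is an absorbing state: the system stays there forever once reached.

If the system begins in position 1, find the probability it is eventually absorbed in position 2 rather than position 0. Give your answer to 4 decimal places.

0.4722

Let h(s) be the probability of absorption at position 2 starting from transient state s. Then h(position 2) = 1 and h(position 0) = 0. By first-step analysis:
h(position 1) = 0.38·0 + 0.28·h(position 1) + 0.34·1
Solving: h(position 1) = 0.4722.
Starting from position 1, the probability is 0.4722.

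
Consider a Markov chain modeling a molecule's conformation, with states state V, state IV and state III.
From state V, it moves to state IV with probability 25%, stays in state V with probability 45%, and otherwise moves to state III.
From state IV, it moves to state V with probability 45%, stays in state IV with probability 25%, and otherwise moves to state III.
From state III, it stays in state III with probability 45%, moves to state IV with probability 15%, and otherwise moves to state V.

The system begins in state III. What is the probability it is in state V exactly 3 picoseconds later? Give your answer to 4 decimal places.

0.4316

Propagate the distribution vector 3 picoseconds from state III.
After 0 picoseconds: (0.0000, 0.0000, 1.0000)
After 1 picosecond: (0.4000, 0.1500, 0.4500)
After 2 picoseconds: (0.4275, 0.2050, 0.3675)
After 3 picoseconds: (0.4316, 0.2133, 0.3551)
P(in state V after 3 picoseconds) = 0.4316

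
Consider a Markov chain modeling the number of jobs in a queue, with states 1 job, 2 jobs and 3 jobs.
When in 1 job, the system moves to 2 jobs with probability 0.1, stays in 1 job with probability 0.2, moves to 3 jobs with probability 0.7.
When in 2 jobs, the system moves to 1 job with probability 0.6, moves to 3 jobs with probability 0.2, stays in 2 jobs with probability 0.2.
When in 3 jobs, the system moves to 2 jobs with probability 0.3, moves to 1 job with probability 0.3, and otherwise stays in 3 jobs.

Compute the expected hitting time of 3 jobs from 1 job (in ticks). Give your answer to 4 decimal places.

Let t(s) be the expected number of ticks to first reach 3 jobs from state s, with t(3 jobs) = 0. Conditioning on the first tick:
t(1 job) = 1 + 0.2·t(1 job) + 0.1·t(2 jobs)
t(2 jobs) = 1 + 0.6·t(1 job) + 0.2·t(2 jobs)
Solving: t(1 job) = 1.5517, t(2 jobs) = 2.4138.
Expected ticks from 1 job to 3 jobs: 1.5517.

1.5517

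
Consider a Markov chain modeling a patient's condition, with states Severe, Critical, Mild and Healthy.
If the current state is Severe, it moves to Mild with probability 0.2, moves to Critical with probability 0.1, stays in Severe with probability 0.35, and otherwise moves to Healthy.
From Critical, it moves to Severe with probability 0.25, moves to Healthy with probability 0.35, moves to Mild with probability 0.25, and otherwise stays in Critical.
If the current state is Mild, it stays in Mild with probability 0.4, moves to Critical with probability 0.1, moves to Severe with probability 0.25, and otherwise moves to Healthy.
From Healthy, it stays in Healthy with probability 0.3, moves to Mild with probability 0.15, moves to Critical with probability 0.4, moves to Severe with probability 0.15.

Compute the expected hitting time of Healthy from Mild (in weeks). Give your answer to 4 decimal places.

3.4686

Let t(s) be the expected number of weeks to first reach Healthy from state s, with t(Healthy) = 0. Conditioning on the first week:
t(Severe) = 1 + 0.35·t(Severe) + 0.1·t(Critical) + 0.2·t(Mild)
t(Critical) = 1 + 0.25·t(Severe) + 0.15·t(Critical) + 0.25·t(Mild)
t(Mild) = 1 + 0.25·t(Severe) + 0.1·t(Critical) + 0.4·t(Mild)
Solving: t(Severe) = 3.0832, t(Critical) = 3.1034, t(Mild) = 3.4686.
Expected weeks from Mild to Healthy: 3.4686.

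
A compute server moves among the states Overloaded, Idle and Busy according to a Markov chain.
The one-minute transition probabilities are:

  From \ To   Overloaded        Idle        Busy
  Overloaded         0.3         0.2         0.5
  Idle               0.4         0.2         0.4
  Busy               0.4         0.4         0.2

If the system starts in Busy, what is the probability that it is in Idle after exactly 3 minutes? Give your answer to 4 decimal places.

Propagate the distribution vector 3 minutes from Busy.
After 0 minutes: (0.0000, 0.0000, 1.0000)
After 1 minute: (0.4000, 0.4000, 0.2000)
After 2 minutes: (0.3600, 0.2400, 0.4000)
After 3 minutes: (0.3640, 0.2800, 0.3560)
P(in Idle after 3 minutes) = 0.2800

0.2800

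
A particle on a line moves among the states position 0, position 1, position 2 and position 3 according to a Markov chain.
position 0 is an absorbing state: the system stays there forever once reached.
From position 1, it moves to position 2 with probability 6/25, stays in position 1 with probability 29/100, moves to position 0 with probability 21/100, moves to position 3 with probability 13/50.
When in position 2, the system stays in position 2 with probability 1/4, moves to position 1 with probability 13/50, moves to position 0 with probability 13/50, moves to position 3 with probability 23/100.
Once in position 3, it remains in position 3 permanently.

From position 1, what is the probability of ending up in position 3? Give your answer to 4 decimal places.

0.5322

Let h(s) be the probability of absorption at position 3 starting from transient state s. Then h(position 3) = 1 and h(position 0) = 0. By first-step analysis:
h(position 1) = 0.21·0 + 0.29·h(position 1) + 0.24·h(position 2) + 0.26·1
h(position 2) = 0.26·0 + 0.26·h(position 1) + 0.25·h(position 2) + 0.23·1
Solving: h(position 1) = 0.5322, h(position 2) = 0.4912.
Starting from position 1, the probability is 0.5322.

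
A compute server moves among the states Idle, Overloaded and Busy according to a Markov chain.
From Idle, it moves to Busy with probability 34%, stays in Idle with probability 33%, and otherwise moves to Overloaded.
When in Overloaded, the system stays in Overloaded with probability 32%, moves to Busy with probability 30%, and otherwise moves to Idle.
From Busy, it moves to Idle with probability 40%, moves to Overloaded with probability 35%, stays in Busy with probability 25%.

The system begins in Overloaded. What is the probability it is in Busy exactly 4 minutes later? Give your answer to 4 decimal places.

Propagate the distribution vector 4 minutes from Overloaded.
After 0 minutes: (0.0000, 1.0000, 0.0000)
After 1 minute: (0.3800, 0.3200, 0.3000)
After 2 minutes: (0.3670, 0.3328, 0.3002)
After 3 minutes: (0.3677, 0.3327, 0.2997)
After 4 minutes: (0.3676, 0.3327, 0.2997)
P(in Busy after 4 minutes) = 0.2997

0.2997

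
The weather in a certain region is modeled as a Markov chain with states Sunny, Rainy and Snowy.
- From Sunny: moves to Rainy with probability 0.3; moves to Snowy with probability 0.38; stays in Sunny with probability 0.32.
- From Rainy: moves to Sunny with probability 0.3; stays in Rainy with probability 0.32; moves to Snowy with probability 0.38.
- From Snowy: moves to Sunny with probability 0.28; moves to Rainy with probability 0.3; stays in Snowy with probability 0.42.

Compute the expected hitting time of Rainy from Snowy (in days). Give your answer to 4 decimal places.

3.3333

Let t(s) be the expected number of days to first reach Rainy from state s, with t(Rainy) = 0. Conditioning on the first day:
t(Sunny) = 1 + 0.32·t(Sunny) + 0.38·t(Snowy)
t(Snowy) = 1 + 0.28·t(Sunny) + 0.42·t(Snowy)
Solving: t(Sunny) = 3.3333, t(Snowy) = 3.3333.
Expected days from Snowy to Rainy: 3.3333.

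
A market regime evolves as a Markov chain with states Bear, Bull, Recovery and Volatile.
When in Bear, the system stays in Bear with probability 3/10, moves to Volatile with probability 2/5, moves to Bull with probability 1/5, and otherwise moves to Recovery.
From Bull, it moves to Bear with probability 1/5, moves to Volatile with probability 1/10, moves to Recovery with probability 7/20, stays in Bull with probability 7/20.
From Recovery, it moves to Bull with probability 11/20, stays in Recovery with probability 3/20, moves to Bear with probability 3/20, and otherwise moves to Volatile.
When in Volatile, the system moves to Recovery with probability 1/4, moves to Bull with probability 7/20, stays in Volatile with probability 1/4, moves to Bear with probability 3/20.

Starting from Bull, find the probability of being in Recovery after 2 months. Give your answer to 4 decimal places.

0.2200

Propagate the distribution vector 2 months from Bull.
After 0 months: (0.0000, 1.0000, 0.0000, 0.0000)
After 1 month: (0.2000, 0.3500, 0.3500, 0.1000)
After 2 months: (0.1975, 0.3900, 0.2200, 0.1925)
P(in Recovery after 2 months) = 0.2200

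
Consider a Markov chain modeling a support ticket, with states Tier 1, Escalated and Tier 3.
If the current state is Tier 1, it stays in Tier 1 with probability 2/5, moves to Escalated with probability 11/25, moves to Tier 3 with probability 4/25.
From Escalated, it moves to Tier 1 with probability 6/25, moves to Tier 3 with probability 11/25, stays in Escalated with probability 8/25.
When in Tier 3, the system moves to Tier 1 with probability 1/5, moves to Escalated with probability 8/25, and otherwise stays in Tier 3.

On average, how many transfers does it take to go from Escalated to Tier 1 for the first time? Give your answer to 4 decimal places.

4.5113

Let t(s) be the expected number of transfers to first reach Tier 1 from state s, with t(Tier 1) = 0. Conditioning on the first transfer:
t(Escalated) = 1 + 0.32·t(Escalated) + 0.44·t(Tier 3)
t(Tier 3) = 1 + 0.32·t(Escalated) + 0.48·t(Tier 3)
Solving: t(Escalated) = 4.5113, t(Tier 3) = 4.6992.
Expected transfers from Escalated to Tier 1: 4.5113.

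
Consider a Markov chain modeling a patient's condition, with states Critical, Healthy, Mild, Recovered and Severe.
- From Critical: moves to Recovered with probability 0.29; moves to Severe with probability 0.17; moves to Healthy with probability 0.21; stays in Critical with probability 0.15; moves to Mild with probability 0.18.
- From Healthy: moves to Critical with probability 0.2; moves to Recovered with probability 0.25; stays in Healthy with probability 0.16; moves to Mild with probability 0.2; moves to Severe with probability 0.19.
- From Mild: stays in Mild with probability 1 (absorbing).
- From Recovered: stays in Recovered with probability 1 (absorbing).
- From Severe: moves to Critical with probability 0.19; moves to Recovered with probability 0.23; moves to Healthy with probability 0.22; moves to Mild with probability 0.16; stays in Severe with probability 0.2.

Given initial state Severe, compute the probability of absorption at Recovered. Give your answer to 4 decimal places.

0.5878

Let h(s) be the probability of absorption at Recovered starting from transient state s. Then h(Recovered) = 1 and h(Mild) = 0. By first-step analysis:
h(Critical) = 0.15·h(Critical) + 0.21·h(Healthy) + 0.18·0 + 0.29·1 + 0.17·h(Severe)
h(Healthy) = 0.2·h(Critical) + 0.16·h(Healthy) + 0.2·0 + 0.25·1 + 0.19·h(Severe)
h(Severe) = 0.19·h(Critical) + 0.22·h(Healthy) + 0.16·0 + 0.23·1 + 0.2·h(Severe)
Solving: h(Critical) = 0.6004, h(Healthy) = 0.5735, h(Severe) = 0.5878.
Starting from Severe, the probability is 0.5878.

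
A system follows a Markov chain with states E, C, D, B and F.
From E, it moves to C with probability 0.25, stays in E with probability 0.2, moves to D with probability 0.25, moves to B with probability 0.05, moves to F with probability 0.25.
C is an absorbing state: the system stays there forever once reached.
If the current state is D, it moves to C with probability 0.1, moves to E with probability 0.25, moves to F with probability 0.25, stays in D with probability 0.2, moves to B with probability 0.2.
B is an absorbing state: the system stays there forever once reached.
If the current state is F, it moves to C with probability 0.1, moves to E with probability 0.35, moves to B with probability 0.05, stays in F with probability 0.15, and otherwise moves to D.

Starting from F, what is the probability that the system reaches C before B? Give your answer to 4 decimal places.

0.6068

Let h(s) be the probability of absorption at C starting from transient state s. Then h(C) = 1 and h(B) = 0. By first-step analysis:
h(E) = 0.2·h(E) + 0.25·1 + 0.25·h(D) + 0.05·0 + 0.25·h(F)
h(D) = 0.25·h(E) + 0.1·1 + 0.2·h(D) + 0.2·0 + 0.25·h(F)
h(F) = 0.35·h(E) + 0.1·1 + 0.35·h(D) + 0.05·0 + 0.15·h(F)
Solving: h(E) = 0.6654, h(D) = 0.5226, h(F) = 0.6068.
Starting from F, the probability is 0.6068.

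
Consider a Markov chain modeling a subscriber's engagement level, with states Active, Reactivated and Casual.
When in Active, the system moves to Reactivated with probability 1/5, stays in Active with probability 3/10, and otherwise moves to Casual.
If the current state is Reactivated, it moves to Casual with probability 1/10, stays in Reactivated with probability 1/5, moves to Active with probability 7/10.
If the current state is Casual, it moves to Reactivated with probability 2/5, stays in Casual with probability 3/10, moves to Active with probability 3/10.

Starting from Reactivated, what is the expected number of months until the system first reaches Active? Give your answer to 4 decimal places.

Let t(s) be the expected number of months to first reach Active from state s, with t(Active) = 0. Conditioning on the first month:
t(Reactivated) = 1 + 0.2·t(Reactivated) + 0.1·t(Casual)
t(Casual) = 1 + 0.4·t(Reactivated) + 0.3·t(Casual)
Solving: t(Reactivated) = 1.5385, t(Casual) = 2.3077.
Expected months from Reactivated to Active: 1.5385.

1.5385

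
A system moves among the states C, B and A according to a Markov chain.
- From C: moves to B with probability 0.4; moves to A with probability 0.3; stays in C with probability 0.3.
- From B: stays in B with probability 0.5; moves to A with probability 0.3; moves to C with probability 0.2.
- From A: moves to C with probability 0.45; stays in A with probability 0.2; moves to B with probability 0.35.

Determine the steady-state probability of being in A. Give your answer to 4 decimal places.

Let the stationary distribution be π with π = πP and π_1 + π_2 + π_3 = 1.
π_1 = 0.3·π_1 + 0.2·π_2 + 0.45·π_3
π_2 = 0.4·π_1 + 0.5·π_2 + 0.35·π_3
Solving with the normalization constraint gives π = (0.2980, 0.4293, 0.2727).
So the stationary probability of A is 0.2727.

0.2727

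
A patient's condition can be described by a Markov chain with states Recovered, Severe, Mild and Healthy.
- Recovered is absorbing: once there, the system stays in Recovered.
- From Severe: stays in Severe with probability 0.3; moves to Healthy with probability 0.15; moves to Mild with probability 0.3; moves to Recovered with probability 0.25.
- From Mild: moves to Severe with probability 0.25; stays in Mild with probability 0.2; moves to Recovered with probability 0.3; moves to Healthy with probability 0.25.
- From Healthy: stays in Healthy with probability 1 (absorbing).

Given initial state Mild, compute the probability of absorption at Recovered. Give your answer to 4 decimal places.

0.5619

Let h(s) be the probability of absorption at Recovered starting from transient state s. Then h(Recovered) = 1 and h(Healthy) = 0. By first-step analysis:
h(Severe) = 0.25·1 + 0.3·h(Severe) + 0.3·h(Mild) + 0.15·0
h(Mild) = 0.3·1 + 0.25·h(Severe) + 0.2·h(Mild) + 0.25·0
Solving: h(Severe) = 0.5979, h(Mild) = 0.5619.
Starting from Mild, the probability is 0.5619.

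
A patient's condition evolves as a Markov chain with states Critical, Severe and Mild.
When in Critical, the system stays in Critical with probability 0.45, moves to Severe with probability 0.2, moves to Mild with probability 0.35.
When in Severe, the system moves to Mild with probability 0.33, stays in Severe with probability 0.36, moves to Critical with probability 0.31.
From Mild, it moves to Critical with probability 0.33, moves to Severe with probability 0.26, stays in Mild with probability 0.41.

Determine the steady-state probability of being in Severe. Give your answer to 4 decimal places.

Let the stationary distribution be π with π = πP and π_1 + π_2 + π_3 = 1.
π_1 = 0.45·π_1 + 0.31·π_2 + 0.33·π_3
π_2 = 0.2·π_1 + 0.36·π_2 + 0.26·π_3
Solving with the normalization constraint gives π = (0.3690, 0.2643, 0.3667).
So the stationary probability of Severe is 0.2643.

0.2643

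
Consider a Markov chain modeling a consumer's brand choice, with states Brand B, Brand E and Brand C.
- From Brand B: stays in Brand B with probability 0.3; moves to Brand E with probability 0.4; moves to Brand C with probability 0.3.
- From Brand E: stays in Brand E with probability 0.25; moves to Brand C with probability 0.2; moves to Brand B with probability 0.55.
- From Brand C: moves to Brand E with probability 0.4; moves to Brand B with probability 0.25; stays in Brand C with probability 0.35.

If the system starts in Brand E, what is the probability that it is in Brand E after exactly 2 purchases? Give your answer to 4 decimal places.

0.3625

Sum over the intermediate state after 1 purchase:
P = P(Brand E→Brand B)·P(Brand B→Brand E) + P(Brand E→Brand E)·P(Brand E→Brand E) + P(Brand E→Brand C)·P(Brand C→Brand E)
  = 0.55×0.4 + 0.25×0.25 + 0.2×0.4
  = 0.2200 + 0.0625 + 0.0800 = 0.3625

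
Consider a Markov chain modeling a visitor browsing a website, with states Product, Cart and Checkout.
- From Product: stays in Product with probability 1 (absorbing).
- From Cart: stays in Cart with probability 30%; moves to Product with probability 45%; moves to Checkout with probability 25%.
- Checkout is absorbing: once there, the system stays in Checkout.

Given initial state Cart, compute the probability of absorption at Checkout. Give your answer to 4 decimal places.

0.3571

Let h(s) be the probability of absorption at Checkout starting from transient state s. Then h(Checkout) = 1 and h(Product) = 0. By first-step analysis:
h(Cart) = 0.45·0 + 0.3·h(Cart) + 0.25·1
Solving: h(Cart) = 0.3571.
Starting from Cart, the probability is 0.3571.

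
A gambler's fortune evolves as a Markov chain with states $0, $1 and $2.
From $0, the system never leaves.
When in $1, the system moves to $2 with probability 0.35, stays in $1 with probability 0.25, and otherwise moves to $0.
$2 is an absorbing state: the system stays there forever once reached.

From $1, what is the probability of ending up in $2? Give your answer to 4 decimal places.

Let h(s) be the probability of absorption at $2 starting from transient state s. Then h($2) = 1 and h($0) = 0. By first-step analysis:
h($1) = 0.4·0 + 0.25·h($1) + 0.35·1
Solving: h($1) = 0.4667.
Starting from $1, the probability is 0.4667.

0.4667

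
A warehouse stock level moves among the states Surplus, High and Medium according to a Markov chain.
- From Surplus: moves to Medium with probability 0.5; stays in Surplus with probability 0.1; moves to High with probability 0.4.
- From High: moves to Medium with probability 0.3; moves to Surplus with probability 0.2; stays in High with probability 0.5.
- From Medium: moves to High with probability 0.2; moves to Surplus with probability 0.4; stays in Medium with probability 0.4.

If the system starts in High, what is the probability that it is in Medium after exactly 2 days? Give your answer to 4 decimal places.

Sum over the intermediate state after 1 day:
P = P(High→Surplus)·P(Surplus→Medium) + P(High→High)·P(High→Medium) + P(High→Medium)·P(Medium→Medium)
  = 0.2×0.5 + 0.5×0.3 + 0.3×0.4
  = 0.1000 + 0.1500 + 0.1200 = 0.3700

0.3700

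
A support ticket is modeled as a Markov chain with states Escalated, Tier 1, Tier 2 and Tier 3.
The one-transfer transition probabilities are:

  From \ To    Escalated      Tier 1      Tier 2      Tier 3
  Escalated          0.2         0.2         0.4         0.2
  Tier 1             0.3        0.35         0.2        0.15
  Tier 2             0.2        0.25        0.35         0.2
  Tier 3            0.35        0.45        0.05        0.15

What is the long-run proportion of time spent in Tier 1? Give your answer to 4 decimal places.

Let the stationary distribution be π with π = πP and π_1 + π_2 + π_3 + π_4 = 1.
π_1 = 0.2·π_1 + 0.3·π_2 + 0.2·π_3 + 0.35·π_4
π_2 = 0.2·π_1 + 0.35·π_2 + 0.25·π_3 + 0.45·π_4
π_3 = 0.4·π_1 + 0.2·π_2 + 0.35·π_3 + 0.05·π_4
Solving with the normalization constraint gives π = (0.2567, 0.3026, 0.2646, 0.1761).
So the stationary probability of Tier 1 is 0.3026.

0.3026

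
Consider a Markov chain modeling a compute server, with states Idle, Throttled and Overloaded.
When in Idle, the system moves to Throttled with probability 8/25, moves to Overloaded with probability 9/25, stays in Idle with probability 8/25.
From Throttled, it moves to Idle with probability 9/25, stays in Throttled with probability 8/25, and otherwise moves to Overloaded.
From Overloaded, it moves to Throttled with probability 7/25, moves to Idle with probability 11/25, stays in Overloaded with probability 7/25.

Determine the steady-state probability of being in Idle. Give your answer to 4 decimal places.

Let the stationary distribution be π with π = πP and π_1 + π_2 + π_3 = 1.
π_1 = 0.32·π_1 + 0.36·π_2 + 0.44·π_3
π_2 = 0.32·π_1 + 0.32·π_2 + 0.28·π_3
Solving with the normalization constraint gives π = (0.3709, 0.3071, 0.3220).
So the stationary probability of Idle is 0.3709.

0.3709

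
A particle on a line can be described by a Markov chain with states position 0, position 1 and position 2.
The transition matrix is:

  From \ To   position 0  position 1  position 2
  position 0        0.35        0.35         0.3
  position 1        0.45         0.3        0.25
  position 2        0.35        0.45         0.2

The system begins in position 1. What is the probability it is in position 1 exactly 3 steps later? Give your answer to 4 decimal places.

Propagate the distribution vector 3 steps from position 1.
After 0 steps: (0.0000, 1.0000, 0.0000)
After 1 step: (0.4500, 0.3000, 0.2500)
After 2 steps: (0.3800, 0.3600, 0.2600)
After 3 steps: (0.3860, 0.3580, 0.2560)
P(in position 1 after 3 steps) = 0.3580

0.3580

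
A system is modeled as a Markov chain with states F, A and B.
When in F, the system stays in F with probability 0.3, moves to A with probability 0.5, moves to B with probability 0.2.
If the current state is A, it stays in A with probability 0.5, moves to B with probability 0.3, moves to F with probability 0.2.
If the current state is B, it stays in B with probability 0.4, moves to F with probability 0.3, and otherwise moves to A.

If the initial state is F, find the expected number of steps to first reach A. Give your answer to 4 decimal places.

Let t(s) be the expected number of steps to first reach A from state s, with t(A) = 0. Conditioning on the first step:
t(F) = 1 + 0.3·t(F) + 0.2·t(B)
t(B) = 1 + 0.3·t(F) + 0.4·t(B)
Solving: t(F) = 2.2222, t(B) = 2.7778.
Expected steps from F to A: 2.2222.

2.2222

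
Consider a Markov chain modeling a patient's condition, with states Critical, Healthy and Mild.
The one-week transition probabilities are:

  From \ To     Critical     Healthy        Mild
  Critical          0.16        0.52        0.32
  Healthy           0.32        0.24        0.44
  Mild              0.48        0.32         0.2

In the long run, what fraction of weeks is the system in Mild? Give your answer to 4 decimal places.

0.3238

Let the stationary distribution be π with π = πP and π_1 + π_2 + π_3 = 1.
π_1 = 0.16·π_1 + 0.32·π_2 + 0.48·π_3
π_2 = 0.52·π_1 + 0.24·π_2 + 0.32·π_3
Solving with the normalization constraint gives π = (0.3205, 0.3557, 0.3238).
So the stationary probability of Mild is 0.3238.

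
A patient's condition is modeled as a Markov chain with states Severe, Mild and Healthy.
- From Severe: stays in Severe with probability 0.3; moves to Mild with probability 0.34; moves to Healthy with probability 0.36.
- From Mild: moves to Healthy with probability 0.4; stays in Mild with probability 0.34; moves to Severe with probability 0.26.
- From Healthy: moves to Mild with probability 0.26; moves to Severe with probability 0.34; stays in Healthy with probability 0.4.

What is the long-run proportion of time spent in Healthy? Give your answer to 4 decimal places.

0.3879

Let the stationary distribution be π with π = πP and π_1 + π_2 + π_3 = 1.
π_1 = 0.3·π_1 + 0.26·π_2 + 0.34·π_3
π_2 = 0.34·π_1 + 0.34·π_2 + 0.26·π_3
Solving with the normalization constraint gives π = (0.3032, 0.3090, 0.3879).
So the stationary probability of Healthy is 0.3879.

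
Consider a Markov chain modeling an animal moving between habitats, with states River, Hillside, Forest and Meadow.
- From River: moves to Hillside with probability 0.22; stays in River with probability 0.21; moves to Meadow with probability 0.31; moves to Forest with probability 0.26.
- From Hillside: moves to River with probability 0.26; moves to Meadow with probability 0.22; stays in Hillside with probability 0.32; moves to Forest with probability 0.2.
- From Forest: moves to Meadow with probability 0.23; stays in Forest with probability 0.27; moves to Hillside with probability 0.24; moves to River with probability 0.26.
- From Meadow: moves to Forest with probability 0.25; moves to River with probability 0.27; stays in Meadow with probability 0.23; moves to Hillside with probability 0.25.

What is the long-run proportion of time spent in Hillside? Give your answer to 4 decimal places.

0.2581

Let the stationary distribution be π with π = πP and π_1 + π_2 + π_3 + π_4 = 1.
π_1 = 0.21·π_1 + 0.26·π_2 + 0.26·π_3 + 0.27·π_4
π_2 = 0.22·π_1 + 0.32·π_2 + 0.24·π_3 + 0.25·π_4
π_3 = 0.26·π_1 + 0.2·π_2 + 0.27·π_3 + 0.25·π_4
Solving with the normalization constraint gives π = (0.2500, 0.2581, 0.2445, 0.2474).
So the stationary probability of Hillside is 0.2581.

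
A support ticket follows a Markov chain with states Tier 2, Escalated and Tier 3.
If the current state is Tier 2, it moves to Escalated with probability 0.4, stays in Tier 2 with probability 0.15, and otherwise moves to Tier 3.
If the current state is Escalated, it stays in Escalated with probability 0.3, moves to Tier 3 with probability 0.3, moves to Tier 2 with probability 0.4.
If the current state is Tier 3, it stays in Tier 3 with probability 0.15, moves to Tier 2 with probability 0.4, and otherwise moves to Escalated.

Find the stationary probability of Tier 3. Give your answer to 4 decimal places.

Let the stationary distribution be π with π = πP and π_1 + π_2 + π_3 = 1.
π_1 = 0.15·π_1 + 0.4·π_2 + 0.4·π_3
π_2 = 0.4·π_1 + 0.3·π_2 + 0.45·π_3
Solving with the normalization constraint gives π = (0.3200, 0.3774, 0.3026).
So the stationary probability of Tier 3 is 0.3026.

0.3026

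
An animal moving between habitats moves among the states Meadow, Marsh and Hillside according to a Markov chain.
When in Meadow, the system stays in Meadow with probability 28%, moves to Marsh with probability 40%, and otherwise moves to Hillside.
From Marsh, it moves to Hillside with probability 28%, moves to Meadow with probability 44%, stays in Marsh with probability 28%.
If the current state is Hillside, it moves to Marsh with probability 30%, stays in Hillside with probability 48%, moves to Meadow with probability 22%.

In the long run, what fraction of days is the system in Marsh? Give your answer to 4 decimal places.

Let the stationary distribution be π with π = πP and π_1 + π_2 + π_3 = 1.
π_1 = 0.28·π_1 + 0.44·π_2 + 0.22·π_3
π_2 = 0.4·π_1 + 0.28·π_2 + 0.3·π_3
Solving with the normalization constraint gives π = (0.3100, 0.3245, 0.3655).
So the stationary probability of Marsh is 0.3245.

0.3245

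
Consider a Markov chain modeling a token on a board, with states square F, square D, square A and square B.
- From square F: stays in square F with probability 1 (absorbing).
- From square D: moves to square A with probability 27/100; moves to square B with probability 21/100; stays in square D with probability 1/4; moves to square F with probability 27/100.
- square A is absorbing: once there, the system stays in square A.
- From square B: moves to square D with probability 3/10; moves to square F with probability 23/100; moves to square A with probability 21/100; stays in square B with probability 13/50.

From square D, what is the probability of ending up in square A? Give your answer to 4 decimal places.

0.4957

Let h(s) be the probability of absorption at square A starting from transient state s. Then h(square A) = 1 and h(square F) = 0. By first-step analysis:
h(square D) = 0.27·0 + 0.25·h(square D) + 0.27·1 + 0.21·h(square B)
h(square B) = 0.23·0 + 0.3·h(square D) + 0.21·1 + 0.26·h(square B)
Solving: h(square D) = 0.4957, h(square B) = 0.4848.
Starting from square D, the probability is 0.4957.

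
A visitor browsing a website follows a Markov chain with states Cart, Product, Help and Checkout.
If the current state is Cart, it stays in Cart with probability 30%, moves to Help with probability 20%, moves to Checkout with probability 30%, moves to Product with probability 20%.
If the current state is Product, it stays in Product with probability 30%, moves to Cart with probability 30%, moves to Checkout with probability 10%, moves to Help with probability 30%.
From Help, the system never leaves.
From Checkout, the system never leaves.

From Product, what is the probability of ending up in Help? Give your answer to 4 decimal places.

Let h(s) be the probability of absorption at Help starting from transient state s. Then h(Help) = 1 and h(Checkout) = 0. By first-step analysis:
h(Cart) = 0.3·h(Cart) + 0.2·h(Product) + 0.2·1 + 0.3·0
h(Product) = 0.3·h(Cart) + 0.3·h(Product) + 0.3·1 + 0.1·0
Solving: h(Cart) = 0.4651, h(Product) = 0.6279.
Starting from Product, the probability is 0.6279.

0.6279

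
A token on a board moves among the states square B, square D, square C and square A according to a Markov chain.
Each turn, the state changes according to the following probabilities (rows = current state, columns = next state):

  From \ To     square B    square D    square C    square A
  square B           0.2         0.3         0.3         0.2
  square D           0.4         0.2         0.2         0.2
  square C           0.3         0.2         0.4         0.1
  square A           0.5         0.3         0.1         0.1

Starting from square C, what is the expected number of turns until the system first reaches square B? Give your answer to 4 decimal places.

2.8947

Let t(s) be the expected number of turns to first reach square B from state s, with t(square B) = 0. Conditioning on the first turn:
t(square D) = 1 + 0.2·t(square D) + 0.2·t(square C) + 0.2·t(square A)
t(square C) = 1 + 0.2·t(square D) + 0.4·t(square C) + 0.1·t(square A)
t(square A) = 1 + 0.3·t(square D) + 0.1·t(square C) + 0.1·t(square A)
Solving: t(square D) = 2.5439, t(square C) = 2.8947, t(square A) = 2.2807.
Expected turns from square C to square B: 2.8947.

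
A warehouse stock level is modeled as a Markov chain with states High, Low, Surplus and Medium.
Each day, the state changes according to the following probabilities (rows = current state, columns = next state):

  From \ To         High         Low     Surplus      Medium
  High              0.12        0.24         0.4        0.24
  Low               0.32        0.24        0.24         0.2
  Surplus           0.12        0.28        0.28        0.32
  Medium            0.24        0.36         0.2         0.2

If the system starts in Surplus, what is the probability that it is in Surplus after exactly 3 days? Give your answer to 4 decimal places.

Propagate the distribution vector 3 days from Surplus.
After 0 days: (0.0000, 0.0000, 1.0000, 0.0000)
After 1 day: (0.1200, 0.2800, 0.2800, 0.3200)
After 2 days: (0.2144, 0.2896, 0.2576, 0.2384)
After 3 days: (0.2065, 0.2789, 0.2751, 0.2395)
P(in Surplus after 3 days) = 0.2751

0.2751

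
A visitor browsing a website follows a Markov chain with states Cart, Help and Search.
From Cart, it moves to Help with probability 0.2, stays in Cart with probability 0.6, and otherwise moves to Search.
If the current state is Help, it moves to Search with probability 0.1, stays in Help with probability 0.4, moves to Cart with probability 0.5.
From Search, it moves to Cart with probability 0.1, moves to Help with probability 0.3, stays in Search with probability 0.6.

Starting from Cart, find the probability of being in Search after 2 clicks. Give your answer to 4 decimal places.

0.2600

Sum over the intermediate state after 1 click:
P = P(Cart→Cart)·P(Cart→Search) + P(Cart→Help)·P(Help→Search) + P(Cart→Search)·P(Search→Search)
  = 0.6×0.2 + 0.2×0.1 + 0.2×0.6
  = 0.1200 + 0.0200 + 0.1200 = 0.2600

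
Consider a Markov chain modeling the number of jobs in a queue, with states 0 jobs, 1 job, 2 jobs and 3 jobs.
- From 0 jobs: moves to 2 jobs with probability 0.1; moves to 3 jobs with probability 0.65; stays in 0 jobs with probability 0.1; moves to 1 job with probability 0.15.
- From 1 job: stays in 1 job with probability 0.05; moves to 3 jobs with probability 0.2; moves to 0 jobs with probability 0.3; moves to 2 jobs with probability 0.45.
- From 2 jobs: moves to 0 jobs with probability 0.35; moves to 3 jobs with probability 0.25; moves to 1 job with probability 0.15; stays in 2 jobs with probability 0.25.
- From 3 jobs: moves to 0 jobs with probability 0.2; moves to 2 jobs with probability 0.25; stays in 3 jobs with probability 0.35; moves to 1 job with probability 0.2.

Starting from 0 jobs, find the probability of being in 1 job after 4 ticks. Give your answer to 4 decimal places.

Propagate the distribution vector 4 ticks from 0 jobs.
After 0 ticks: (1.0000, 0.0000, 0.0000, 0.0000)
After 1 tick: (0.1000, 0.1500, 0.1000, 0.6500)
After 2 ticks: (0.2200, 0.1675, 0.2650, 0.3475)
After 3 ticks: (0.2345, 0.1506, 0.2505, 0.3644)
After 4 ticks: (0.2292, 0.1532, 0.2450, 0.3727)
P(in 1 job after 4 ticks) = 0.1532

0.1532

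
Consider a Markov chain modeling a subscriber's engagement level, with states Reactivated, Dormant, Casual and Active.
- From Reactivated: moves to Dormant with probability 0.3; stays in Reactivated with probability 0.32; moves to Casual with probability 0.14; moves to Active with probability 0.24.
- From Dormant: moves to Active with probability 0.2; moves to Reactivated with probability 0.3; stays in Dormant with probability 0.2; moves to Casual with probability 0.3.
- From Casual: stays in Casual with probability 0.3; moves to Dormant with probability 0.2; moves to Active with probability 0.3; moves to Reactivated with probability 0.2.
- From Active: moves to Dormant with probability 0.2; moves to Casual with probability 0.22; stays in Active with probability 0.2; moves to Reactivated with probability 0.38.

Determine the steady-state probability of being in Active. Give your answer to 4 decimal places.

0.2354

Let the stationary distribution be π with π = πP and π_1 + π_2 + π_3 + π_4 = 1.
π_1 = 0.32·π_1 + 0.3·π_2 + 0.2·π_3 + 0.38·π_4
π_2 = 0.3·π_1 + 0.2·π_2 + 0.2·π_3 + 0.2·π_4
π_3 = 0.14·π_1 + 0.3·π_2 + 0.3·π_3 + 0.22·π_4
Solving with the normalization constraint gives π = (0.3016, 0.2302, 0.2329, 0.2354).
So the stationary probability of Active is 0.2354.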